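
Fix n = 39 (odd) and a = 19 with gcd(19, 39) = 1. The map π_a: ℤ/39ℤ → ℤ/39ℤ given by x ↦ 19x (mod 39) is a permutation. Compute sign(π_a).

-1

Trace 37: π^k(37) = [37, 1, 19, 10, 34, 22, 28] for k=0..6.
π_19 has 6 disjoint cycles with lengths [12, 12, 12, 1, 1, 1] on {0,…,38}.
n − c = 39 − 6 = 33; sign = (−1)^33 = -1.
Via Zolotarev, sign(π_{19}) = (19|39) = -1.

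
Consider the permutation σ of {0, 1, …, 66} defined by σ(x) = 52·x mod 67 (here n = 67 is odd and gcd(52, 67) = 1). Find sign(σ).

Orbit of 27 under x↦52x: [27, 64, 45, 62, 8, 14, 58]… (length divides ord_67(52)).
Cycle lengths of π_52 on ℤ/67ℤ: [22, 22, 22, 1]; 4 cycles in total.
67 − 4 = 63 transpositions; sign(π) = (−1)^63 = -1.
(52|67)_J = -1 (Zolotarev's lemma cross-check).

-1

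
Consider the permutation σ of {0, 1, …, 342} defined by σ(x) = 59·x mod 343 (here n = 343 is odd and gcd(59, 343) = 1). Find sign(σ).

-1

Orbit of 327 under x↦59x: [327, 85, 213, 219, 230, 193, 68]… (length divides ord_343(59)).
Cycle type of π: 294 + 42 + 6 + 1; total 4 cycles.
With 4 cycles on 343 points, sign = (−1)^{343−4} = -1.
Via Zolotarev, sign(π_{59}) = (59|343) = -1.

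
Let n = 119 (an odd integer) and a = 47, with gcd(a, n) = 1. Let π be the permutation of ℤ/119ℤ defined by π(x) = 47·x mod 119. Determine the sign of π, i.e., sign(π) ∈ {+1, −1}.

-1

Start at x=55: 55 → 86 → 115 → 50 → 89 → 18 → 13 → … (one orbit).
The orbit structure of x ↦ 47x mod 119: 14 orbits of sizes [12, 12, 12, 12, 12, 12, 12, 12, 6, 4, 4, 4, 4, 1].
n − c = 119 − 14 = 105; sign = (−1)^105 = -1.
Via Zolotarev, sign(π_{47}) = (47|119) = -1.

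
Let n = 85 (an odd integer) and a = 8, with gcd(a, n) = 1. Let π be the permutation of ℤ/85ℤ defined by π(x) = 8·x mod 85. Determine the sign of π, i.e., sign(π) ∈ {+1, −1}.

-1

Trace 16: π^k(16) = [16, 43, 4, 32, 1, 8, 64] for k=0..6.
12 cycles of lengths [8, 8, 8, 8, 8, 8, 8, 8, 8, 8, 4, 1].
sign(π) = (−1)^{n − #cycles} = (−1)^{85−12} = (−1)^73 = -1.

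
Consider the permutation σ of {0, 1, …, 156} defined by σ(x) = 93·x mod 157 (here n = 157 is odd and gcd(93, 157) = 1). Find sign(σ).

+1

Start at x=39: 39 → 16 → 75 → 67 → 108 → 153 → 99 → … (one orbit).
π_93 has 13 disjoint cycles with lengths [13, 13, 13, 13, 13, 13, 13, 13, 13, 13, 13, 13, 1] on {0,…,156}.
13 cycles on 157: each ℓ→(−1)^(ℓ−1), product (−1)^144 = +1.
(93|157)_J = +1 (Zolotarev's lemma cross-check).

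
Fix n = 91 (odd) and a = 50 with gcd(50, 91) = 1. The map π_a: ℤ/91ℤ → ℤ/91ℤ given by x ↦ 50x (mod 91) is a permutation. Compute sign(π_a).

Trace 85: π^k(85) = [85, 64, 15, 22, 8, 36, 71] for k=0..6.
Cycle type of π: 12×7 + 1×7; total 14 cycles.
91 − 14 = 77 transpositions; sign(π) = (−1)^77 = -1.

-1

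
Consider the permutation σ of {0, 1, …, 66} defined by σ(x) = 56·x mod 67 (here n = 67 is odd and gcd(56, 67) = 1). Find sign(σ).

+1

Trace 59: π^k(59) = [59, 21, 37, 62, 55, 65, 22] for k=0..6.
3 cycles of lengths [33, 33, 1].
Σ(ℓ_i−1) = 67−3 = 64; sign = (−1)^64 = +1.
Check: (56/67) = +1 by Zolotarev.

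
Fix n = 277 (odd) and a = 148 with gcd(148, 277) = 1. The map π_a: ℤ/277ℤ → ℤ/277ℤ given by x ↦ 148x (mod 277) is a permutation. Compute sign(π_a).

Start at x=201: 201 → 109 → 66 → 73 → 1 → 148 → 21 → … (one orbit).
π_148 has 4 disjoint cycles with lengths [92, 92, 92, 1] on {0,…,276}.
n − c = 277 − 4 = 273; sign = (−1)^273 = -1.
Via Zolotarev, sign(π_{148}) = (148|277) = -1.

-1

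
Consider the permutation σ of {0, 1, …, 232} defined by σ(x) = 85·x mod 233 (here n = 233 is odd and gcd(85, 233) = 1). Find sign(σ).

Start at x=175: 175 → 196 → 117 → 159 → 1 → 85 → 2 → … (one orbit).
π_85 has 5 disjoint cycles with lengths [58, 58, 58, 58, 1] on {0,…,232}.
233 − 5 = 228 transpositions; sign(π) = (−1)^228 = +1.
(85|233)_J = +1 (Zolotarev's lemma cross-check).

+1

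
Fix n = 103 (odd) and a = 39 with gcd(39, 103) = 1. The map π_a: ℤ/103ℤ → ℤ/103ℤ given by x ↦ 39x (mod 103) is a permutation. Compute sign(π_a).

-1

Orbit of 37 under x↦39x: [37, 1, 39, 79, 94, 61, 10]… (length divides ord_103(39)).
The orbit structure of x ↦ 39x mod 103: 4 orbits of sizes [34, 34, 34, 1].
Σ(ℓ_i−1) = 103−4 = 99; sign = (−1)^99 = -1.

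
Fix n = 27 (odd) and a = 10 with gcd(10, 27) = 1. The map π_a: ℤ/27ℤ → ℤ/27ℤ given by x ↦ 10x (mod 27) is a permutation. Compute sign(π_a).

Start at x=1: 1 → 10 → 19 → 1 (one orbit).
Cycle type of π: 3×6 + 1×9; total 15 cycles.
Σ(ℓ_i−1) = 27−15 = 12; sign = (−1)^12 = +1.
Zolotarev: (10|27) = +1, matching the cycle-count sign.

+1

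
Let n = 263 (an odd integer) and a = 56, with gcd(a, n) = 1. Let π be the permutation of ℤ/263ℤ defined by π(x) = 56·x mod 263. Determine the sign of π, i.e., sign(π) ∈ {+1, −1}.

Trace 158: π^k(158) = [158, 169, 259, 39, 80, 9, 241] for k=0..6.
π_56 has 2 disjoint cycles with lengths [262, 1] on {0,…,262}.
2 cycles on 263: each ℓ→(−1)^(ℓ−1), product (−1)^261 = -1.
Via Zolotarev, sign(π_{56}) = (56|263) = -1.

-1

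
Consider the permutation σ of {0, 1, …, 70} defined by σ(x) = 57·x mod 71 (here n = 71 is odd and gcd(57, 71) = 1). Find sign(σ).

+1

Start at x=5: 5 → 1 → 57 → 54 → 25 → 5 (one orbit).
The orbit structure of x ↦ 57x mod 71: 15 orbits of sizes [5, 5, 5, 5, 5, 5, 5, 5, 5, 5, 5, 5, 5, 5, 1].
71 − 15 = 56 transpositions; sign(π) = (−1)^56 = +1.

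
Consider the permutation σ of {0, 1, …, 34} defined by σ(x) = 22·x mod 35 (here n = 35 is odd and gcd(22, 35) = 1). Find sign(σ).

Trace 29: π^k(29) = [29, 8, 1, 22] for k=0..3.
Cycle lengths of π_22 on ℤ/35ℤ: [4, 4, 4, 4, 4, 4, 4, 1, 1, 1, 1, 1, 1, 1]; 14 cycles in total.
sign(π) = (−1)^{n − #cycles} = (−1)^{35−14} = (−1)^21 = -1.

-1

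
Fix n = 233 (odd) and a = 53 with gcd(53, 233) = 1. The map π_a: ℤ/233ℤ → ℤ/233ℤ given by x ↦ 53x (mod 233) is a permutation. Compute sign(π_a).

-1

Trace 39: π^k(39) = [39, 203, 41, 76, 67, 56, 172] for k=0..6.
Cycle lengths of π_53 on ℤ/233ℤ: [232, 1]; 2 cycles in total.
Σ(ℓ_i−1) = 233−2 = 231; sign = (−1)^231 = -1.
(53|233)_J = -1 (Zolotarev's lemma cross-check).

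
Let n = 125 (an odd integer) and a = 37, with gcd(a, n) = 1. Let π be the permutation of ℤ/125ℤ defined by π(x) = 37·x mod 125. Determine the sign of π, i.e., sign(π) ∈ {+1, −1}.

Start at x=71: 71 → 2 → 74 → 113 → 56 → 72 → 39 → … (one orbit).
π_37 has 4 disjoint cycles with lengths [100, 20, 4, 1] on {0,…,124}.
Σ(ℓ_i−1) = 125−4 = 121; sign = (−1)^121 = -1.
Via Zolotarev, sign(π_{37}) = (37|125) = -1.

-1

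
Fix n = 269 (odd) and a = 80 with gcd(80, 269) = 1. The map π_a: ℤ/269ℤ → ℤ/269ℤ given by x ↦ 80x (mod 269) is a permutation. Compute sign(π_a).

+1

Trace 265: π^k(265) = [265, 218, 224, 166, 99, 119, 105] for k=0..6.
5 cycles of lengths [67, 67, 67, 67, 1].
Σ(ℓ_i−1) = 269−5 = 264; sign = (−1)^264 = +1.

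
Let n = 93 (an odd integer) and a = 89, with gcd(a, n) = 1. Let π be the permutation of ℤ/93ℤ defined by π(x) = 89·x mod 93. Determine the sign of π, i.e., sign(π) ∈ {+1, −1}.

+1

Orbit of 77 under x↦89x: [77, 64, 23, 1, 89, 16, 29]… (length divides ord_93(89)).
Decompose π into cycles: lengths [10, 10, 10, 10, 10, 10, 10, 10, 10, 2, 1] (11 cycles, including the fixed point 0).
93 − 11 = 82 transpositions; sign(π) = (−1)^82 = +1.
Zolotarev: (89|93) = +1, matching the cycle-count sign.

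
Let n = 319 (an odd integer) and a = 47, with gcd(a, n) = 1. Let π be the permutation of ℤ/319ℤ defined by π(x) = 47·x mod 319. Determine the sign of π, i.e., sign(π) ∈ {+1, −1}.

Orbit of 103 under x↦47x: [103, 56, 80, 251, 313, 37, 144]… (length divides ord_319(47)).
Decompose π into cycles: lengths [140, 140, 28, 5, 5, 1] (6 cycles, including the fixed point 0).
With 6 cycles on 319 points, sign = (−1)^{319−6} = -1.

-1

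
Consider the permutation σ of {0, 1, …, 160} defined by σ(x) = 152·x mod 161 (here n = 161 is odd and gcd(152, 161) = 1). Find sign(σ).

Trace 81: π^k(81) = [81, 76, 121, 38, 141, 19, 151] for k=0..6.
Decompose π into cycles: lengths [66, 66, 22, 6, 1] (5 cycles, including the fixed point 0).
With 5 cycles on 161 points, sign = (−1)^{161−5} = +1.

+1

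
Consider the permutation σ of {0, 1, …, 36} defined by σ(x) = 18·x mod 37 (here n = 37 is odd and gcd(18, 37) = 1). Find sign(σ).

-1

Orbit of 26 under x↦18x: [26, 24, 25, 6, 34, 20, 27]… (length divides ord_37(18)).
π_18 has 2 disjoint cycles with lengths [36, 1] on {0,…,36}.
With 2 cycles on 37 points, sign = (−1)^{37−2} = -1.
Zolotarev: (18|37) = -1, matching the cycle-count sign.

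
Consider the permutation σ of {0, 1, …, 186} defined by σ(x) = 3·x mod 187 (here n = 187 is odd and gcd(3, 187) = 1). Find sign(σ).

-1

Trace 152: π^k(152) = [152, 82, 59, 177, 157, 97, 104] for k=0..6.
6 cycles of lengths [80, 80, 16, 5, 5, 1].
187 − 6 = 181 transpositions; sign(π) = (−1)^181 = -1.
(3|187)_J = -1 (Zolotarev's lemma cross-check).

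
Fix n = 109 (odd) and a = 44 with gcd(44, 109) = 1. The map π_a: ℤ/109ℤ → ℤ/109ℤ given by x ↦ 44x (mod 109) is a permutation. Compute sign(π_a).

Trace 91: π^k(91) = [91, 80, 32, 100, 40, 16, 50] for k=0..6.
Decompose π into cycles: lengths [108, 1] (2 cycles, including the fixed point 0).
2 cycles on 109: each ℓ→(−1)^(ℓ−1), product (−1)^107 = -1.

-1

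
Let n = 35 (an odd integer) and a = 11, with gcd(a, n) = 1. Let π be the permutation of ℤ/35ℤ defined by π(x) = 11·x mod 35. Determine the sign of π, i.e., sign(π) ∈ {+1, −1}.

Trace 16: π^k(16) = [16, 1, 11] for k=0..2.
The orbit structure of x ↦ 11x mod 35: 15 orbits of sizes [3, 3, 3, 3, 3, 3, 3, 3, 3, 3, 1, 1, 1, 1, 1].
n − c = 35 − 15 = 20; sign = (−1)^20 = +1.

+1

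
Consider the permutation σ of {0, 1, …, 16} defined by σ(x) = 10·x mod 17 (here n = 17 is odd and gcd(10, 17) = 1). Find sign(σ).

-1

Trace 12: π^k(12) = [12, 1, 10, 15, 14, 4, 6] for k=0..6.
π_10 has 2 disjoint cycles with lengths [16, 1] on {0,…,16}.
n − c = 17 − 2 = 15; sign = (−1)^15 = -1.
(10|17)_J = -1 (Zolotarev's lemma cross-check).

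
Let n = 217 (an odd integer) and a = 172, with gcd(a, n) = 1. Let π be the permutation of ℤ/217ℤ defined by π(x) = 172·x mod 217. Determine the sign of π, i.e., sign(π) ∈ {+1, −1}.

Orbit of 81 under x↦172x: [81, 44, 190, 130, 9, 29, 214]… (length divides ord_217(172)).
The orbit structure of x ↦ 172x mod 217: 10 orbits of sizes [30, 30, 30, 30, 30, 30, 30, 3, 3, 1].
n − c = 217 − 10 = 207; sign = (−1)^207 = -1.
Zolotarev: (172|217) = -1, matching the cycle-count sign.

-1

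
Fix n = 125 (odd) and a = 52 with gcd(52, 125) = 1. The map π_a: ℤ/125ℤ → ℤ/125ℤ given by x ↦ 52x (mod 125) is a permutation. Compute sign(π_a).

Trace 62: π^k(62) = [62, 99, 23, 71, 67, 109, 43] for k=0..6.
4 cycles of lengths [100, 20, 4, 1].
Σ(ℓ_i−1) = 125−4 = 121; sign = (−1)^121 = -1.

-1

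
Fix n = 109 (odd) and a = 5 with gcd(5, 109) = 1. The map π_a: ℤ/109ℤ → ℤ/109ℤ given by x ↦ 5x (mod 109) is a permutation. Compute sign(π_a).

Start at x=15: 15 → 75 → 48 → 22 → 1 → 5 → 25 → … (one orbit).
The orbit structure of x ↦ 5x mod 109: 5 orbits of sizes [27, 27, 27, 27, 1].
n − c = 109 − 5 = 104; sign = (−1)^104 = +1.
Via Zolotarev, sign(π_{5}) = (5|109) = +1.

+1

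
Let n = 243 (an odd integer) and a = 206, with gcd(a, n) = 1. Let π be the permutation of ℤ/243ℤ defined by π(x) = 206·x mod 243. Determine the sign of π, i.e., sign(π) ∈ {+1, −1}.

Trace 197: π^k(197) = [197, 1, 206, 154, 134, 145, 224] for k=0..6.
Decompose π into cycles: lengths [54, 54, 54, 18, 18, 18, 6, 6, 6, 2, 2, 2, 2, 1] (14 cycles, including the fixed point 0).
sign(π) = (−1)^{n − #cycles} = (−1)^{243−14} = (−1)^229 = -1.

-1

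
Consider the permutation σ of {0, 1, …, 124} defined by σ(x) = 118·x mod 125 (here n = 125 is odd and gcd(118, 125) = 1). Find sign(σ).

-1

Trace 82: π^k(82) = [82, 51, 18, 124, 7, 76, 93] for k=0..6.
π_118 has 12 disjoint cycles with lengths [20, 20, 20, 20, 20, 4, 4, 4, 4, 4, 4, 1] on {0,…,124}.
12 cycles on 125: each ℓ→(−1)^(ℓ−1), product (−1)^113 = -1.
Zolotarev: (118|125) = -1, matching the cycle-count sign.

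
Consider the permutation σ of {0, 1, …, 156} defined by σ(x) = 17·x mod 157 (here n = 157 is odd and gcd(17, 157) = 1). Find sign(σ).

Trace 30: π^k(30) = [30, 39, 35, 124, 67, 40, 52] for k=0..6.
Decompose π into cycles: lengths [39, 39, 39, 39, 1] (5 cycles, including the fixed point 0).
5 cycles on 157: each ℓ→(−1)^(ℓ−1), product (−1)^152 = +1.

+1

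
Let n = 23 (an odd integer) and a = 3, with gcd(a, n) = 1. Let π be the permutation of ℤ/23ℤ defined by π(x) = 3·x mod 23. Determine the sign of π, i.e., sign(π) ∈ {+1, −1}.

+1

Orbit of 2 under x↦3x: [2, 6, 18, 8, 1, 3, 9]… (length divides ord_23(3)).
Cycle type of π: 11×2 + 1; total 3 cycles.
n − c = 23 − 3 = 20; sign = (−1)^20 = +1.
The Jacobi symbol (3|23) = +1 (Zolotarev) agrees.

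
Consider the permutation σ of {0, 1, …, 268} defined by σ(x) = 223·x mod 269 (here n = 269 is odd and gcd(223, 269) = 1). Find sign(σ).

-1

Trace 233: π^k(233) = [233, 42, 220, 102, 150, 94, 249] for k=0..6.
2 cycles of lengths [268, 1].
With 2 cycles on 269 points, sign = (−1)^{269−2} = -1.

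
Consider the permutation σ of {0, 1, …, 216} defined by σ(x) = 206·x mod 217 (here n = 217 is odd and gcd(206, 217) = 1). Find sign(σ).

-1

Start at x=125: 125 → 144 → 152 → 64 → 164 → 149 → 97 → … (one orbit).
Cycle lengths of π_206 on ℤ/217ℤ: [30, 30, 30, 30, 30, 30, 15, 15, 6, 1]; 10 cycles in total.
10 cycles on 217: each ℓ→(−1)^(ℓ−1), product (−1)^207 = -1.
Check: (206/217) = -1 by Zolotarev.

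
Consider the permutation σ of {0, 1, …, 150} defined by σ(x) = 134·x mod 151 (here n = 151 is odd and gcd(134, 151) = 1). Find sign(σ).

Orbit of 71 under x↦134x: [71, 1, 134, 138, 70, 18, 147]… (length divides ord_151(134)).
Cycle lengths of π_134 on ℤ/151ℤ: [150, 1]; 2 cycles in total.
2 cycles on 151: each ℓ→(−1)^(ℓ−1), product (−1)^149 = -1.
(134|151)_J = -1 (Zolotarev's lemma cross-check).

-1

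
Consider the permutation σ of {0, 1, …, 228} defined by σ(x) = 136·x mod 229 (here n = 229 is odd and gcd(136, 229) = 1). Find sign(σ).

Start at x=84: 84 → 203 → 128 → 4 → 86 → 17 → 22 → … (one orbit).
Decompose π into cycles: lengths [76, 76, 76, 1] (4 cycles, including the fixed point 0).
Σ(ℓ_i−1) = 229−4 = 225; sign = (−1)^225 = -1.
(136|229)_J = -1 (Zolotarev's lemma cross-check).

-1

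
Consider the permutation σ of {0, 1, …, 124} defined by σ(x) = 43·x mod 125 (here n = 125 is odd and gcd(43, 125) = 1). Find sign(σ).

-1

Start at x=124: 124 → 82 → 26 → 118 → 74 → 57 → 76 → … (one orbit).
π_43 has 12 disjoint cycles with lengths [20, 20, 20, 20, 20, 4, 4, 4, 4, 4, 4, 1] on {0,…,124}.
12 cycles on 125: each ℓ→(−1)^(ℓ−1), product (−1)^113 = -1.
Via Zolotarev, sign(π_{43}) = (43|125) = -1.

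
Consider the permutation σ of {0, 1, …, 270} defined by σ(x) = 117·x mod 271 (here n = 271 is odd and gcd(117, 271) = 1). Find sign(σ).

-1

Orbit of 93 under x↦117x: [93, 41, 190, 8, 123, 28, 24]… (length divides ord_271(117)).
Cycle type of π: 90×3 + 1; total 4 cycles.
n − c = 271 − 4 = 267; sign = (−1)^267 = -1.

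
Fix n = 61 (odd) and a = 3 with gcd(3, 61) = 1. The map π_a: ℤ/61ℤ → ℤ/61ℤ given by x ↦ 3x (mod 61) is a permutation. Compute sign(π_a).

Start at x=3: 3 → 9 → 27 → 20 → 60 → 58 → 52 → … (one orbit).
Cycle lengths of π_3 on ℤ/61ℤ: [10, 10, 10, 10, 10, 10, 1]; 7 cycles in total.
With 7 cycles on 61 points, sign = (−1)^{61−7} = +1.

+1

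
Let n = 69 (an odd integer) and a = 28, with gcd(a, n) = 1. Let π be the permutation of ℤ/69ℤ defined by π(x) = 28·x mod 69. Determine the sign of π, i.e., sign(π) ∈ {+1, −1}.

-1

Trace 40: π^k(40) = [40, 16, 34, 55, 22, 64, 67] for k=0..6.
Decompose π into cycles: lengths [22, 22, 22, 1, 1, 1] (6 cycles, including the fixed point 0).
69 − 6 = 63 transpositions; sign(π) = (−1)^63 = -1.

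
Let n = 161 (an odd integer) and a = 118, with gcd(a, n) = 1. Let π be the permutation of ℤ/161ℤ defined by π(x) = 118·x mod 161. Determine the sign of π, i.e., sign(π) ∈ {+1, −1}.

Start at x=127: 127 → 13 → 85 → 48 → 29 → 41 → 8 → … (one orbit).
Decompose π into cycles: lengths [22, 22, 22, 22, 22, 22, 11, 11, 2, 2, 2, 1] (12 cycles, including the fixed point 0).
Σ(ℓ_i−1) = 161−12 = 149; sign = (−1)^149 = -1.

-1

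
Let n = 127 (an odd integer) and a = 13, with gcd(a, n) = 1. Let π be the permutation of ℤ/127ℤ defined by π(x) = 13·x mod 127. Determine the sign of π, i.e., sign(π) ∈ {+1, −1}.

+1

Start at x=32: 32 → 35 → 74 → 73 → 60 → 18 → 107 → … (one orbit).
Decompose π into cycles: lengths [63, 63, 1] (3 cycles, including the fixed point 0).
With 3 cycles on 127 points, sign = (−1)^{127−3} = +1.
Via Zolotarev, sign(π_{13}) = (13|127) = +1.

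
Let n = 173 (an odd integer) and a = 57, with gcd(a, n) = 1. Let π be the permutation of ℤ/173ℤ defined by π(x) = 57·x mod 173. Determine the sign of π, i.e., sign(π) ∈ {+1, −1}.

Start at x=109: 109 → 158 → 10 → 51 → 139 → 138 → 81 → … (one orbit).
π_57 has 5 disjoint cycles with lengths [43, 43, 43, 43, 1] on {0,…,172}.
173 − 5 = 168 transpositions; sign(π) = (−1)^168 = +1.

+1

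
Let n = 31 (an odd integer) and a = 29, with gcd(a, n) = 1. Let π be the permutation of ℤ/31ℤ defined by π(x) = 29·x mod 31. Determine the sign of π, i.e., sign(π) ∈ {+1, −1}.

-1

Start at x=30: 30 → 2 → 27 → 8 → 15 → 1 → 29 → … (one orbit).
Decompose π into cycles: lengths [10, 10, 10, 1] (4 cycles, including the fixed point 0).
31 − 4 = 27 transpositions; sign(π) = (−1)^27 = -1.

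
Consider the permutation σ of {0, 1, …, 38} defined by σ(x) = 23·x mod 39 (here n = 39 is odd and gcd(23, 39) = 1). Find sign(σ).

Start at x=16: 16 → 17 → 1 → 23 → 22 → 38 → 16 (one orbit).
Cycle lengths of π_23 on ℤ/39ℤ: [6, 6, 6, 6, 6, 6, 2, 1]; 8 cycles in total.
n − c = 39 − 8 = 31; sign = (−1)^31 = -1.

-1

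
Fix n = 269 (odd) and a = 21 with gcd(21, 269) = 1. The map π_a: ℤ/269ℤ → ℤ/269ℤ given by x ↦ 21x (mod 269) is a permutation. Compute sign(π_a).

Start at x=260: 260 → 80 → 66 → 41 → 54 → 58 → 142 → … (one orbit).
Decompose π into cycles: lengths [67, 67, 67, 67, 1] (5 cycles, including the fixed point 0).
269 − 5 = 264 transpositions; sign(π) = (−1)^264 = +1.

+1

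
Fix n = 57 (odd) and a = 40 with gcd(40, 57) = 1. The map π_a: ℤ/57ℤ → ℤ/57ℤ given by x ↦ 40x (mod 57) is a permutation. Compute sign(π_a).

-1

Orbit of 7 under x↦40x: [7, 52, 28, 37, 55, 34, 49]… (length divides ord_57(40)).
The orbit structure of x ↦ 40x mod 57: 6 orbits of sizes [18, 18, 18, 1, 1, 1].
Σ(ℓ_i−1) = 57−6 = 51; sign = (−1)^51 = -1.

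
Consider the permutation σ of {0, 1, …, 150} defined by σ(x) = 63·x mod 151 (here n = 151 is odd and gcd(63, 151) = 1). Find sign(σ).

-1

Trace 122: π^k(122) = [122, 136, 112, 110, 135, 49, 67] for k=0..6.
2 cycles of lengths [150, 1].
With 2 cycles on 151 points, sign = (−1)^{151−2} = -1.
The Jacobi symbol (63|151) = -1 (Zolotarev) agrees.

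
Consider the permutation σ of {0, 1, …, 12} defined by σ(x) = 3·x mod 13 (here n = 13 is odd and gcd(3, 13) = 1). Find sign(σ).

+1

Orbit of 9 under x↦3x: [9, 1, 3]… (length divides ord_13(3)).
5 cycles of lengths [3, 3, 3, 3, 1].
sign(π) = (−1)^{n − #cycles} = (−1)^{13−5} = (−1)^8 = +1.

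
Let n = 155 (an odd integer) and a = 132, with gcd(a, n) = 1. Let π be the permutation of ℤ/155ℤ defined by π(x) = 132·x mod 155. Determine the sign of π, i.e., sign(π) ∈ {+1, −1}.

Orbit of 109 under x↦132x: [109, 128, 1, 132, 64, 78, 66]… (length divides ord_155(132)).
14 cycles of lengths [20, 20, 20, 20, 20, 20, 5, 5, 5, 5, 5, 5, 4, 1].
sign(π) = (−1)^{n − #cycles} = (−1)^{155−14} = (−1)^141 = -1.

-1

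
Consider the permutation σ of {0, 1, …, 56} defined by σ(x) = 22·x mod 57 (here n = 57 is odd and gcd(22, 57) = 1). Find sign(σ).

Trace 22: π^k(22) = [22, 28, 46, 43, 34, 7, 40] for k=0..6.
Decompose π into cycles: lengths [18, 18, 18, 1, 1, 1] (6 cycles, including the fixed point 0).
57 − 6 = 51 transpositions; sign(π) = (−1)^51 = -1.

-1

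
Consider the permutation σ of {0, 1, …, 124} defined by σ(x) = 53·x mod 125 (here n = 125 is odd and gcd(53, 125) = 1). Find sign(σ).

Orbit of 89 under x↦53x: [89, 92, 1, 53, 59, 2, 106]… (length divides ord_125(53)).
π_53 has 4 disjoint cycles with lengths [100, 20, 4, 1] on {0,…,124}.
sign(π) = (−1)^{n − #cycles} = (−1)^{125−4} = (−1)^121 = -1.
(53|125)_J = -1 (Zolotarev's lemma cross-check).

-1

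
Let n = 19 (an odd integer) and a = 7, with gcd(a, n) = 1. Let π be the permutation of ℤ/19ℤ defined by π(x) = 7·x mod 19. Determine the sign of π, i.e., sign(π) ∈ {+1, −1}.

Start at x=11: 11 → 1 → 7 → 11 (one orbit).
Decompose π into cycles: lengths [3, 3, 3, 3, 3, 3, 1] (7 cycles, including the fixed point 0).
With 7 cycles on 19 points, sign = (−1)^{19−7} = +1.

+1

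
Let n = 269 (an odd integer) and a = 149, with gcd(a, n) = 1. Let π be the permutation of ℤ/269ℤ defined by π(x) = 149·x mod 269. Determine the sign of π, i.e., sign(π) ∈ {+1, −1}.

+1

Trace 5: π^k(5) = [5, 207, 177, 11, 25, 228, 78] for k=0..6.
Cycle lengths of π_149 on ℤ/269ℤ: [134, 134, 1]; 3 cycles in total.
sign(π) = (−1)^{n − #cycles} = (−1)^{269−3} = (−1)^266 = +1.
Via Zolotarev, sign(π_{149}) = (149|269) = +1.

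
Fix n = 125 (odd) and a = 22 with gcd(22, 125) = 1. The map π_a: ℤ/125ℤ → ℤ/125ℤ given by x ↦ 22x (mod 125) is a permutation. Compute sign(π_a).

-1

Start at x=96: 96 → 112 → 89 → 83 → 76 → 47 → 34 → … (one orbit).
Cycle type of π: 100 + 20 + 4 + 1; total 4 cycles.
Σ(ℓ_i−1) = 125−4 = 121; sign = (−1)^121 = -1.
The Jacobi symbol (22|125) = -1 (Zolotarev) agrees.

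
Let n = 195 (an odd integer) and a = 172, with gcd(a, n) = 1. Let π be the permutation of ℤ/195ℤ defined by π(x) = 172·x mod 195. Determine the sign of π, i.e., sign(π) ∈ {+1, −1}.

Trace 133: π^k(133) = [133, 61, 157, 94, 178, 1, 172] for k=0..6.
The orbit structure of x ↦ 172x mod 195: 30 orbits of sizes [12, 12, 12, 12, 12, 12, 12, 12, 12, 12, 12, 12, 4, 4, 4, 3, 3, 3, 3, 3, 3, 3, 3, 3, 3, 3, 3, 1, 1, 1].
sign(π) = (−1)^{n − #cycles} = (−1)^{195−30} = (−1)^165 = -1.

-1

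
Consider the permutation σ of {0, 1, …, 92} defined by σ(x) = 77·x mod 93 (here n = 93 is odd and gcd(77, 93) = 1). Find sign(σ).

Orbit of 64 under x↦77x: [64, 92, 16, 23, 4, 29, 1]… (length divides ord_93(77)).
The orbit structure of x ↦ 77x mod 93: 11 orbits of sizes [10, 10, 10, 10, 10, 10, 10, 10, 10, 2, 1].
sign(π) = (−1)^{n − #cycles} = (−1)^{93−11} = (−1)^82 = +1.

+1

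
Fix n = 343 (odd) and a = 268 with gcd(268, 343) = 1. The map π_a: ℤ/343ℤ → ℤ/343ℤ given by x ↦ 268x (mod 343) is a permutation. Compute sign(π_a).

+1

Trace 170: π^k(170) = [170, 284, 309, 149, 144, 176, 177] for k=0..6.
Cycle type of π: 147×2 + 21×2 + 3×2 + 1; total 7 cycles.
With 7 cycles on 343 points, sign = (−1)^{343−7} = +1.
Zolotarev: (268|343) = +1, matching the cycle-count sign.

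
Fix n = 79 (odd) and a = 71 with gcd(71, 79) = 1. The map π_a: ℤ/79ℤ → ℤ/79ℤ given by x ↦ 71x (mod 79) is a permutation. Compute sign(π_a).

Trace 10: π^k(10) = [10, 78, 8, 15, 38, 12, 62] for k=0..6.
4 cycles of lengths [26, 26, 26, 1].
n − c = 79 − 4 = 75; sign = (−1)^75 = -1.

-1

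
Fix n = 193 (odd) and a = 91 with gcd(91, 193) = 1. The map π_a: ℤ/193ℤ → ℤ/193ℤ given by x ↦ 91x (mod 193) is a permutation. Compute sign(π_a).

-1

Start at x=42: 42 → 155 → 16 → 105 → 98 → 40 → 166 → … (one orbit).
π_91 has 2 disjoint cycles with lengths [192, 1] on {0,…,192}.
sign(π) = (−1)^{n − #cycles} = (−1)^{193−2} = (−1)^191 = -1.
Via Zolotarev, sign(π_{91}) = (91|193) = -1.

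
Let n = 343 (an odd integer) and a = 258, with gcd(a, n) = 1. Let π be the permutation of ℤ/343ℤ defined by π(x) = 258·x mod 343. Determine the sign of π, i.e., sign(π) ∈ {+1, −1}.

-1

Orbit of 321 under x↦258x: [321, 155, 202, 323, 328, 246, 13]… (length divides ord_343(258)).
Cycle lengths of π_258 on ℤ/343ℤ: [98, 98, 98, 14, 14, 14, 2, 2, 2, 1]; 10 cycles in total.
n − c = 343 − 10 = 333; sign = (−1)^333 = -1.
The Jacobi symbol (258|343) = -1 (Zolotarev) agrees.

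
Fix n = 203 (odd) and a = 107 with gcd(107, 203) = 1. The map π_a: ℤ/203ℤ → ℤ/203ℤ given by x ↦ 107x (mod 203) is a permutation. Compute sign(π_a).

+1

Start at x=165: 165 → 197 → 170 → 123 → 169 → 16 → 88 → … (one orbit).
The orbit structure of x ↦ 107x mod 203: 15 orbits of sizes [21, 21, 21, 21, 21, 21, 21, 21, 7, 7, 7, 7, 3, 3, 1].
Σ(ℓ_i−1) = 203−15 = 188; sign = (−1)^188 = +1.
Zolotarev: (107|203) = +1, matching the cycle-count sign.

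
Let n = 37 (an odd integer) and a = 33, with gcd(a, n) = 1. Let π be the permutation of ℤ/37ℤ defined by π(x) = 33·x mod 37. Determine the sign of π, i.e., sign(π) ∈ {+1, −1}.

+1

Trace 12: π^k(12) = [12, 26, 7, 9, 1, 33, 16] for k=0..6.
Decompose π into cycles: lengths [9, 9, 9, 9, 1] (5 cycles, including the fixed point 0).
With 5 cycles on 37 points, sign = (−1)^{37−5} = +1.
Via Zolotarev, sign(π_{33}) = (33|37) = +1.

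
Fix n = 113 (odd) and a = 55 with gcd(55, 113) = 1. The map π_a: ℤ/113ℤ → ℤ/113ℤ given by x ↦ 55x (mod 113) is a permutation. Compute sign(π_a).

Start at x=12: 12 → 95 → 27 → 16 → 89 → 36 → 59 → … (one orbit).
π_55 has 2 disjoint cycles with lengths [112, 1] on {0,…,112}.
With 2 cycles on 113 points, sign = (−1)^{113−2} = -1.

-1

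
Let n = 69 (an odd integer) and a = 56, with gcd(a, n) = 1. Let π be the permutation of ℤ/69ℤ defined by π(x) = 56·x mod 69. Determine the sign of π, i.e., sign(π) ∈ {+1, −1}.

+1

Orbit of 13 under x↦56x: [13, 38, 58, 5, 4, 17, 55]… (length divides ord_69(56)).
5 cycles of lengths [22, 22, 22, 2, 1].
Σ(ℓ_i−1) = 69−5 = 64; sign = (−1)^64 = +1.
Via Zolotarev, sign(π_{56}) = (56|69) = +1.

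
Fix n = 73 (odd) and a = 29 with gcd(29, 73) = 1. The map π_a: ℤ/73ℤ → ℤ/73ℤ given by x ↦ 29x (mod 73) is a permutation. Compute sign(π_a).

-1

Start at x=5: 5 → 72 → 44 → 35 → 66 → 16 → 26 → … (one orbit).
The orbit structure of x ↦ 29x mod 73: 2 orbits of sizes [72, 1].
sign(π) = (−1)^{n − #cycles} = (−1)^{73−2} = (−1)^71 = -1.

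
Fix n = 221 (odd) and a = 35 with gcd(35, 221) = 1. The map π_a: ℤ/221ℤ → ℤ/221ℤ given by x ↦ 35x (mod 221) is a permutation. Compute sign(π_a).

Trace 120: π^k(120) = [120, 1, 35] for k=0..2.
85 cycles of lengths [3, 3, 3, 3, 3, 3, 3, 3, 3, 3, 3, 3, 3, 3, 3, 3, 3, 3, 3, 3, 3, 3, 3, 3, 3, 3, 3, 3, 3, 3, 3, 3, 3, 3, 3, 3, 3, 3, 3, 3, 3, 3, 3, 3, 3, 3, 3, 3, 3, 3, 3, 3, 3, 3, 3, 3, 3, 3, 3, 3, 3, 3, 3, 3, 3, 3, 3, 3, 1, 1, 1, 1, 1, 1, 1, 1, 1, 1, 1, 1, 1, 1, 1, 1, 1].
sign(π) = (−1)^{n − #cycles} = (−1)^{221−85} = (−1)^136 = +1.

+1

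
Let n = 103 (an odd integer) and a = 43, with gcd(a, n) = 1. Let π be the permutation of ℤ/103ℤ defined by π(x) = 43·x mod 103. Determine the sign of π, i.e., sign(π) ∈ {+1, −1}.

Start at x=1: 1 → 43 → 98 → 94 → 25 → 45 → 81 → … (one orbit).
Cycle lengths of π_43 on ℤ/103ℤ: [102, 1]; 2 cycles in total.
2 cycles on 103: each ℓ→(−1)^(ℓ−1), product (−1)^101 = -1.

-1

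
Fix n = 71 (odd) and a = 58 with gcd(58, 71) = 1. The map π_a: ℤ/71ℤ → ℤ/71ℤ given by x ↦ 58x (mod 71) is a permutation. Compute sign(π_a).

Trace 15: π^k(15) = [15, 18, 50, 60, 1, 58, 27] for k=0..6.
Cycle lengths of π_58 on ℤ/71ℤ: [35, 35, 1]; 3 cycles in total.
3 cycles on 71: each ℓ→(−1)^(ℓ−1), product (−1)^68 = +1.
Zolotarev: (58|71) = +1, matching the cycle-count sign.

+1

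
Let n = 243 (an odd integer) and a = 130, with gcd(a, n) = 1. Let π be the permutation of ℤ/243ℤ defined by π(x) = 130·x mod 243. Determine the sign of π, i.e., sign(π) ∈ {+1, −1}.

+1

Orbit of 142 under x↦130x: [142, 235, 175, 151, 190, 157, 241]… (length divides ord_243(130)).
Decompose π into cycles: lengths [81, 81, 27, 27, 9, 9, 3, 3, 1, 1, 1] (11 cycles, including the fixed point 0).
With 11 cycles on 243 points, sign = (−1)^{243−11} = +1.
Via Zolotarev, sign(π_{130}) = (130|243) = +1.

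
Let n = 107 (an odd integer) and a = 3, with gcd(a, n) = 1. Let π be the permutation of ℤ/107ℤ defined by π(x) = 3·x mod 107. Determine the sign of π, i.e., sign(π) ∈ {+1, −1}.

+1

Start at x=37: 37 → 4 → 12 → 36 → 1 → 3 → 9 → … (one orbit).
π_3 has 3 disjoint cycles with lengths [53, 53, 1] on {0,…,106}.
With 3 cycles on 107 points, sign = (−1)^{107−3} = +1.
The Jacobi symbol (3|107) = +1 (Zolotarev) agrees.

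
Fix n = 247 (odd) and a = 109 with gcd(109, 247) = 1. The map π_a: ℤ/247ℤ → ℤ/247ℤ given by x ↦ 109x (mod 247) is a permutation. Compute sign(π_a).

Start at x=203: 203 → 144 → 135 → 142 → 164 → 92 → 148 → … (one orbit).
Cycle type of π: 36×6 + 18 + 4×3 + 1; total 11 cycles.
n − c = 247 − 11 = 236; sign = (−1)^236 = +1.
Check: (109/247) = +1 by Zolotarev.

+1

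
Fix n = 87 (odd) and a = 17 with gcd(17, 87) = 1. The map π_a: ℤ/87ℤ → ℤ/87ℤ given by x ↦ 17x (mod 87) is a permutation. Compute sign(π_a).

Orbit of 17 under x↦17x: [17, 28, 41, 1]… (length divides ord_87(17)).
Cycle lengths of π_17 on ℤ/87ℤ: [4, 4, 4, 4, 4, 4, 4, 4, 4, 4, 4, 4, 4, 4, 4, 4, 4, 4, 4, 4, 4, 2, 1]; 23 cycles in total.
23 cycles on 87: each ℓ→(−1)^(ℓ−1), product (−1)^64 = +1.
Check: (17/87) = +1 by Zolotarev.

+1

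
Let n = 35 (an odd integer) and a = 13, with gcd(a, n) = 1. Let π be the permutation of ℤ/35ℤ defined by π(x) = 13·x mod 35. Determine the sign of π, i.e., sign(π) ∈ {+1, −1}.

+1

Trace 1: π^k(1) = [1, 13, 29, 27] for k=0..3.
Cycle lengths of π_13 on ℤ/35ℤ: [4, 4, 4, 4, 4, 4, 4, 2, 2, 2, 1]; 11 cycles in total.
With 11 cycles on 35 points, sign = (−1)^{35−11} = +1.
(13|35)_J = +1 (Zolotarev's lemma cross-check).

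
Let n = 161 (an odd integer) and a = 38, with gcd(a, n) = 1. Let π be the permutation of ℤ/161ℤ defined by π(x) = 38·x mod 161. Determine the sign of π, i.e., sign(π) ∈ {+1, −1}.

Orbit of 144 under x↦38x: [144, 159, 85, 10, 58, 111, 32]… (length divides ord_161(38)).
The orbit structure of x ↦ 38x mod 161: 5 orbits of sizes [66, 66, 22, 6, 1].
161 − 5 = 156 transpositions; sign(π) = (−1)^156 = +1.

+1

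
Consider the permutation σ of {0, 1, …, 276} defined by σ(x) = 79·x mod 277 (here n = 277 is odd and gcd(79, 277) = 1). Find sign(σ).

Trace 9: π^k(9) = [9, 157, 215, 88, 27, 194, 91] for k=0..6.
Cycle type of π: 69×4 + 1; total 5 cycles.
277 − 5 = 272 transpositions; sign(π) = (−1)^272 = +1.
(79|277)_J = +1 (Zolotarev's lemma cross-check).

+1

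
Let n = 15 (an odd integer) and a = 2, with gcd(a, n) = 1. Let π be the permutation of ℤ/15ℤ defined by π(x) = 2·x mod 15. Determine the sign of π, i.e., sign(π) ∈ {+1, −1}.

+1

Orbit of 8 under x↦2x: [8, 1, 2, 4]… (length divides ord_15(2)).
The orbit structure of x ↦ 2x mod 15: 5 orbits of sizes [4, 4, 4, 2, 1].
5 cycles on 15: each ℓ→(−1)^(ℓ−1), product (−1)^10 = +1.
(2|15)_J = +1 (Zolotarev's lemma cross-check).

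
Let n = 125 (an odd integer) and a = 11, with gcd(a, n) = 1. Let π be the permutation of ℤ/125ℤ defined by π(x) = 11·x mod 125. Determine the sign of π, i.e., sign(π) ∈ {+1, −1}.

Start at x=81: 81 → 16 → 51 → 61 → 46 → 6 → 66 → … (one orbit).
Cycle type of π: 25×4 + 5×4 + 1×5; total 13 cycles.
n − c = 125 − 13 = 112; sign = (−1)^112 = +1.

+1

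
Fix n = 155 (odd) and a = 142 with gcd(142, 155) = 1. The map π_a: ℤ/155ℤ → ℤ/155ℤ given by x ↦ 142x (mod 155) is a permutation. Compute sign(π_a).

Orbit of 59 under x↦142x: [59, 8, 51, 112, 94, 18, 76]… (length divides ord_155(142)).
The orbit structure of x ↦ 142x mod 155: 6 orbits of sizes [60, 60, 15, 15, 4, 1].
sign(π) = (−1)^{n − #cycles} = (−1)^{155−6} = (−1)^149 = -1.

-1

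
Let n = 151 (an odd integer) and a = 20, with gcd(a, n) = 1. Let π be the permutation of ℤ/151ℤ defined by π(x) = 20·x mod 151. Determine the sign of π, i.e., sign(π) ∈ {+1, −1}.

Orbit of 59 under x↦20x: [59, 123, 44, 125, 84, 19, 78]… (length divides ord_151(20)).
Decompose π into cycles: lengths [25, 25, 25, 25, 25, 25, 1] (7 cycles, including the fixed point 0).
7 cycles on 151: each ℓ→(−1)^(ℓ−1), product (−1)^144 = +1.

+1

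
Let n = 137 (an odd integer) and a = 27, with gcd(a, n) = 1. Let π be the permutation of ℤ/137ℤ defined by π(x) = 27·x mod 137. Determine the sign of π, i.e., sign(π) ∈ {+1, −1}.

-1

Trace 100: π^k(100) = [100, 97, 16, 21, 19, 102, 14] for k=0..6.
Decompose π into cycles: lengths [136, 1] (2 cycles, including the fixed point 0).
sign(π) = (−1)^{n − #cycles} = (−1)^{137−2} = (−1)^135 = -1.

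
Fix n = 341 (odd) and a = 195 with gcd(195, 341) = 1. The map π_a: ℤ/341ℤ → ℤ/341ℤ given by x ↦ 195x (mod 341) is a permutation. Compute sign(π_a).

-1

Start at x=87: 87 → 256 → 134 → 214 → 128 → 67 → 107 → … (one orbit).
Decompose π into cycles: lengths [30, 30, 30, 30, 30, 30, 30, 30, 30, 30, 15, 15, 10, 1] (14 cycles, including the fixed point 0).
Σ(ℓ_i−1) = 341−14 = 327; sign = (−1)^327 = -1.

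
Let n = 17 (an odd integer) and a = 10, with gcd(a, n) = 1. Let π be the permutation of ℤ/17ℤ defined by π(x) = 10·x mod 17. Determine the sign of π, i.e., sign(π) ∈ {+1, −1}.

Trace 9: π^k(9) = [9, 5, 16, 7, 2, 3, 13] for k=0..6.
Cycle type of π: 16 + 1; total 2 cycles.
n − c = 17 − 2 = 15; sign = (−1)^15 = -1.
Via Zolotarev, sign(π_{10}) = (10|17) = -1.

-1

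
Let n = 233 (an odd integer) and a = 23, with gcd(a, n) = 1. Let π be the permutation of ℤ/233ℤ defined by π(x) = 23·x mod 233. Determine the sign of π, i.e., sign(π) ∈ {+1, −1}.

Trace 148: π^k(148) = [148, 142, 4, 92, 19, 204, 32] for k=0..6.
Cycle type of π: 29×8 + 1; total 9 cycles.
n − c = 233 − 9 = 224; sign = (−1)^224 = +1.
Check: (23/233) = +1 by Zolotarev.

+1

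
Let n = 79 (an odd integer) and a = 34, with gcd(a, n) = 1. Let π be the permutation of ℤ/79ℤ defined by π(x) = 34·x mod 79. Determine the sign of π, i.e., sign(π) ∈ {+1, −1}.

-1

Start at x=12: 12 → 13 → 47 → 18 → 59 → 31 → 27 → … (one orbit).
Cycle type of π: 78 + 1; total 2 cycles.
2 cycles on 79: each ℓ→(−1)^(ℓ−1), product (−1)^77 = -1.
The Jacobi symbol (34|79) = -1 (Zolotarev) agrees.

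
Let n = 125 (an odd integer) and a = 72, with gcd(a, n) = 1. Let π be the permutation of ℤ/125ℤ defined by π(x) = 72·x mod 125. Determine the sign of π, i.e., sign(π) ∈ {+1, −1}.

-1

Orbit of 3 under x↦72x: [3, 91, 52, 119, 68, 21, 12]… (length divides ord_125(72)).
Cycle type of π: 100 + 20 + 4 + 1; total 4 cycles.
n − c = 125 − 4 = 121; sign = (−1)^121 = -1.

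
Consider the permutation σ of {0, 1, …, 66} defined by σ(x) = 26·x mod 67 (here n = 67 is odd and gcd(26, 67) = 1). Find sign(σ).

Trace 39: π^k(39) = [39, 9, 33, 54, 64, 56, 49] for k=0..6.
π_26 has 3 disjoint cycles with lengths [33, 33, 1] on {0,…,66}.
67 − 3 = 64 transpositions; sign(π) = (−1)^64 = +1.

+1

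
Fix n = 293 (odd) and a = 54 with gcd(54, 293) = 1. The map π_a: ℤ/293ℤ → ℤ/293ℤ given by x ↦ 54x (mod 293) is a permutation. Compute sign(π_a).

+1

Orbit of 56 under x↦54x: [56, 94, 95, 149, 135, 258, 161]… (length divides ord_293(54)).
5 cycles of lengths [73, 73, 73, 73, 1].
n − c = 293 − 5 = 288; sign = (−1)^288 = +1.
(54|293)_J = +1 (Zolotarev's lemma cross-check).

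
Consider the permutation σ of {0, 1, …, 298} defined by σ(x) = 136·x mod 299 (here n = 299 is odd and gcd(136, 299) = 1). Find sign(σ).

+1

Orbit of 81 under x↦136x: [81, 252, 186, 180, 261, 214, 101]… (length divides ord_299(136)).
Decompose π into cycles: lengths [132, 132, 22, 12, 1] (5 cycles, including the fixed point 0).
With 5 cycles on 299 points, sign = (−1)^{299−5} = +1.
Via Zolotarev, sign(π_{136}) = (136|299) = +1.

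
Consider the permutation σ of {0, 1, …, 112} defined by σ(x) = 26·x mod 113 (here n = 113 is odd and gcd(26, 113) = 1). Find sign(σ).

Trace 30: π^k(30) = [30, 102, 53, 22, 7, 69, 99] for k=0..6.
Cycle type of π: 56×2 + 1; total 3 cycles.
sign(π) = (−1)^{n − #cycles} = (−1)^{113−3} = (−1)^110 = +1.

+1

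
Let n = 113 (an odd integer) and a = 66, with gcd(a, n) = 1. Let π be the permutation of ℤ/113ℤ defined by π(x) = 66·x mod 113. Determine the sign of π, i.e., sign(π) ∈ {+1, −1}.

Orbit of 50 under x↦66x: [50, 23, 49, 70, 100, 46, 98]… (length divides ord_113(66)).
Cycle type of π: 112 + 1; total 2 cycles.
2 cycles on 113: each ℓ→(−1)^(ℓ−1), product (−1)^111 = -1.
Check: (66/113) = -1 by Zolotarev.

-1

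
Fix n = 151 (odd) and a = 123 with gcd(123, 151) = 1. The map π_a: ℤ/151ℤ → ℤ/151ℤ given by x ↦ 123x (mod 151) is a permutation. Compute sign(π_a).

+1

Start at x=127: 127 → 68 → 59 → 9 → 50 → 110 → 91 → … (one orbit).
Decompose π into cycles: lengths [25, 25, 25, 25, 25, 25, 1] (7 cycles, including the fixed point 0).
sign(π) = (−1)^{n − #cycles} = (−1)^{151−7} = (−1)^144 = +1.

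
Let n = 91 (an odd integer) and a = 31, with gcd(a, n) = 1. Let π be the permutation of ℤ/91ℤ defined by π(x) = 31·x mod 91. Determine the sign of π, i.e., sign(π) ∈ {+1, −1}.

+1

Start at x=25: 25 → 47 → 1 → 31 → 51 → 34 → 53 → … (one orbit).
π_31 has 11 disjoint cycles with lengths [12, 12, 12, 12, 12, 12, 6, 4, 4, 4, 1] on {0,…,90}.
11 cycles on 91: each ℓ→(−1)^(ℓ−1), product (−1)^80 = +1.
(31|91)_J = +1 (Zolotarev's lemma cross-check).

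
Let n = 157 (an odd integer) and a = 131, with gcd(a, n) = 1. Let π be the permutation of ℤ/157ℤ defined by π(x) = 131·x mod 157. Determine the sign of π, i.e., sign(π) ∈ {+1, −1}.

-1

Orbit of 12 under x↦131x: [12, 2, 105, 96, 16, 55, 140]… (length divides ord_157(131)).
Decompose π into cycles: lengths [156, 1] (2 cycles, including the fixed point 0).
157 − 2 = 155 transpositions; sign(π) = (−1)^155 = -1.
Via Zolotarev, sign(π_{131}) = (131|157) = -1.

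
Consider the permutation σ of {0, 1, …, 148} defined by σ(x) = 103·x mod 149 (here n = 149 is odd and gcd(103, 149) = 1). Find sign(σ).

+1

Trace 102: π^k(102) = [102, 76, 80, 45, 16, 9, 33] for k=0..6.
Decompose π into cycles: lengths [74, 74, 1] (3 cycles, including the fixed point 0).
With 3 cycles on 149 points, sign = (−1)^{149−3} = +1.
Check: (103/149) = +1 by Zolotarev.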